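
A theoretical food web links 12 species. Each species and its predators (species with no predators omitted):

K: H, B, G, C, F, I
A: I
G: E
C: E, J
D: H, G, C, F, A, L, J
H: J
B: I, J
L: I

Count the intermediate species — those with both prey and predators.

6

Intermediate species (has both prey and predators): H, B, G, C, A, L.
Count: 6.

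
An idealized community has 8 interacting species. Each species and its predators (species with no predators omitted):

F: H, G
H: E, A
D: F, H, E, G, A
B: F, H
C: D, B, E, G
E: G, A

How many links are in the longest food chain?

5 links

One longest chain: C → D → F → H → E → G.
It has 6 species and 5 links.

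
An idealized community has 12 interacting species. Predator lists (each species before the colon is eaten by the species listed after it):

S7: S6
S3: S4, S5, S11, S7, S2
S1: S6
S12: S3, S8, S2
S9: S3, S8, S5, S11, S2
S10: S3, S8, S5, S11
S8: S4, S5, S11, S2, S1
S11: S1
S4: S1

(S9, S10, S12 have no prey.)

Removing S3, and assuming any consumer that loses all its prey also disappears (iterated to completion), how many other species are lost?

Remove S3.
Round 1: S7 (all prey gone) → extinct.
No further losses. Total secondary extinctions: 1.

1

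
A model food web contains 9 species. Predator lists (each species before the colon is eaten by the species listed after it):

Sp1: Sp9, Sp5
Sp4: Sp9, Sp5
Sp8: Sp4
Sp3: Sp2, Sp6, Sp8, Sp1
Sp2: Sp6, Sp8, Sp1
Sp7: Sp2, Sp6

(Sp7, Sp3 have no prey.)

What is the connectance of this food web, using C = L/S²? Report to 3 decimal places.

C = 0.173

The web has S = 9 species and L = 14 feeding links.
C = L / S² = 14 / 81 = 0.1728 ≈ 0.173.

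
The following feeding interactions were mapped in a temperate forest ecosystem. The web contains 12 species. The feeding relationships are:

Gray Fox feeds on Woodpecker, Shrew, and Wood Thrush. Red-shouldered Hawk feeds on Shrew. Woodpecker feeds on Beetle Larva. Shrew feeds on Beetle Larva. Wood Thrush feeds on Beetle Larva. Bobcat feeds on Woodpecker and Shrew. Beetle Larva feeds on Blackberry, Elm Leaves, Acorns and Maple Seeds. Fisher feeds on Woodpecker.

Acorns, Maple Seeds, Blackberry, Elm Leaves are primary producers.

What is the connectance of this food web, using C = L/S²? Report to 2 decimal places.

C = 0.10

The web has S = 12 species and L = 14 feeding links.
C = L / S² = 14 / 144 = 0.0972 ≈ 0.10.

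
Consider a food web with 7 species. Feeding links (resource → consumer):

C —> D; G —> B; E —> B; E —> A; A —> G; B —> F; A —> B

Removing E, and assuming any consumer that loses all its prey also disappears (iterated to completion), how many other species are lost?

Remove E.
Round 1: A (all prey gone) → extinct.
Round 2: G (all prey gone) → extinct.
Round 3: B (all prey gone) → extinct.
Round 4: F (all prey gone) → extinct.
No further losses. Total secondary extinctions: 4.

4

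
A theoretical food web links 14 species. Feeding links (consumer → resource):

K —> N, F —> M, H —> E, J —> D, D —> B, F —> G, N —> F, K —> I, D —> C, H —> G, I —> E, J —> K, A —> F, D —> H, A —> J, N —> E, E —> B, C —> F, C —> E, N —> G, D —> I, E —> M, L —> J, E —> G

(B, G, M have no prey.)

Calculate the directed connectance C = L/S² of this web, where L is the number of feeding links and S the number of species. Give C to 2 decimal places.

The web has S = 14 species and L = 24 feeding links.
C = L / S² = 24 / 196 = 0.1224 ≈ 0.12.

C = 0.12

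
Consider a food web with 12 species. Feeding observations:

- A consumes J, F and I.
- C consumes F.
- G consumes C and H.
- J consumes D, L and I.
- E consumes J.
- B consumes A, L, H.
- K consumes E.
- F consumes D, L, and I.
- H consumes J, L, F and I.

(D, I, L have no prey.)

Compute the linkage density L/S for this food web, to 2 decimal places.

L/S = 1.75

There are L = 21 links among S = 12 species.
L/S = 21/12 = 1.7500 ≈ 1.75.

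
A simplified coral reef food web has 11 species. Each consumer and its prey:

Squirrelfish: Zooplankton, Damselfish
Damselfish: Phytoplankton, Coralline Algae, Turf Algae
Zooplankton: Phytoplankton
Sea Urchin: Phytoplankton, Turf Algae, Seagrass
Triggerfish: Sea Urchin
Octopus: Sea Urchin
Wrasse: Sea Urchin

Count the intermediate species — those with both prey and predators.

3

Intermediate species (has both prey and predators): Sea Urchin, Zooplankton, Damselfish.
Count: 3.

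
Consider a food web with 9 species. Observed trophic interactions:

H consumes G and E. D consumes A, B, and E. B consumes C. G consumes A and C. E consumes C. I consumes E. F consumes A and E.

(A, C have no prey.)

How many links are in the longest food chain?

One longest chain: C → E → D.
It has 3 species and 2 links.

2 links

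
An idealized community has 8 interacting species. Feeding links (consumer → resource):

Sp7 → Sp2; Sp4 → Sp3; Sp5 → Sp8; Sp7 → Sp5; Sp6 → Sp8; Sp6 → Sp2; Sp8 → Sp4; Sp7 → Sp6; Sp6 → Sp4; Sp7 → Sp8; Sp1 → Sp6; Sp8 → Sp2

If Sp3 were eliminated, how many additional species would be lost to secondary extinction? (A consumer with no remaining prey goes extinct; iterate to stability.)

Remove Sp3.
Round 1: Sp4 (all prey gone) → extinct.
No further losses. Total secondary extinctions: 1.

1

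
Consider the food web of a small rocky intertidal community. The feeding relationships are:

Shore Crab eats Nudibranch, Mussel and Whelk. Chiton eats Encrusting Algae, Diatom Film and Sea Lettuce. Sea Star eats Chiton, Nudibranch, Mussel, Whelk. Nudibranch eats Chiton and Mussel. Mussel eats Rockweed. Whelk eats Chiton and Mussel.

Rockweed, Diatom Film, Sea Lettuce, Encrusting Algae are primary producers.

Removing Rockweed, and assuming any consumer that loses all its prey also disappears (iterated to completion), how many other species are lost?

Remove Rockweed.
Round 1: Mussel (all prey gone) → extinct.
No further losses. Total secondary extinctions: 1.

1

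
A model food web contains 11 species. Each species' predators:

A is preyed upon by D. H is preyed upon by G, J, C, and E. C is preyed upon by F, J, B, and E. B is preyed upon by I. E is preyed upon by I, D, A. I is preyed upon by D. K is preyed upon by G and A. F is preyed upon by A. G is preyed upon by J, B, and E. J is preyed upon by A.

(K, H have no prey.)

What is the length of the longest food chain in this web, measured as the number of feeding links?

4 links

One longest chain: H → C → F → A → D.
It has 5 species and 4 links.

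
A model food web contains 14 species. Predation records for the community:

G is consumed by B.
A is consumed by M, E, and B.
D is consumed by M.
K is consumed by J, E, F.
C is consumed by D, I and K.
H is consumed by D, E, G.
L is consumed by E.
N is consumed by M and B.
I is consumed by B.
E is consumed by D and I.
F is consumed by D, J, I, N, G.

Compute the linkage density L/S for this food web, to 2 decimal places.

L/S = 1.79

There are L = 25 links among S = 14 species.
L/S = 25/14 = 1.7857 ≈ 1.79.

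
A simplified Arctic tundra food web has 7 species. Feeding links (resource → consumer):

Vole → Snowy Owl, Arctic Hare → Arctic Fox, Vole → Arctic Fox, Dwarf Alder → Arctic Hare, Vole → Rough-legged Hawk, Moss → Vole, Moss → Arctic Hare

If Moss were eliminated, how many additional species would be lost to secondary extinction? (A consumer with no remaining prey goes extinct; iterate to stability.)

3

Remove Moss.
Round 1: Vole (all prey gone) → extinct.
Round 2: Rough-legged Hawk (all prey gone), Snowy Owl (all prey gone) → extinct.
No further losses. Total secondary extinctions: 3.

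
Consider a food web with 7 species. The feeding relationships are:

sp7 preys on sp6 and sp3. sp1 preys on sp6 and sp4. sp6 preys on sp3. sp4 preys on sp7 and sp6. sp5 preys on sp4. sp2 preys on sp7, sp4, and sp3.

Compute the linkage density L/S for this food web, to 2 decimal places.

There are L = 11 links among S = 7 species.
L/S = 11/7 = 1.5714 ≈ 1.57.

L/S = 1.57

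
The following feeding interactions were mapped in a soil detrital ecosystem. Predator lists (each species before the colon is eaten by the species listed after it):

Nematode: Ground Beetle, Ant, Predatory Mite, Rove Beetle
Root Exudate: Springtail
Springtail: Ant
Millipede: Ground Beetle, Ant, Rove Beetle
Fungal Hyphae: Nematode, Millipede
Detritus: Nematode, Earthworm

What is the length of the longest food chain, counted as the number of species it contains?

3 species

One longest chain: Fungal Hyphae → Nematode → Ground Beetle.
It has 3 species and 2 links.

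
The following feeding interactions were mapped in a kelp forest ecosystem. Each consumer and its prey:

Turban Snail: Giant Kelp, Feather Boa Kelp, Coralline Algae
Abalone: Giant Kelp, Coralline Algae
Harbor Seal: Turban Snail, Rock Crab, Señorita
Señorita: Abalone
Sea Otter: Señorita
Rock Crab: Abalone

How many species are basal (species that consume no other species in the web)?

Basal species (no prey listed): Giant Kelp, Feather Boa Kelp, Coralline Algae.
Count: 3.

3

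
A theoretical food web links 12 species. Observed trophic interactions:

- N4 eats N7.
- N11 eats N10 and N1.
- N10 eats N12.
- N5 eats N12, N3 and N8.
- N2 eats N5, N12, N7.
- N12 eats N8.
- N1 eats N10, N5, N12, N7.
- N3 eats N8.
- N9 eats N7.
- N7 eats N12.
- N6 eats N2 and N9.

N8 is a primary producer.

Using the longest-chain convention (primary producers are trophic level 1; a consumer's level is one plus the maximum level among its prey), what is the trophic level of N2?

Trophic level 4

N8 is a producer → level 1.
N12 eats N8 → level 2.
N7 eats N12 → level 3.
N2 eats N7 (level 3); other prey at levels: N12 2, N5 3 → level 4.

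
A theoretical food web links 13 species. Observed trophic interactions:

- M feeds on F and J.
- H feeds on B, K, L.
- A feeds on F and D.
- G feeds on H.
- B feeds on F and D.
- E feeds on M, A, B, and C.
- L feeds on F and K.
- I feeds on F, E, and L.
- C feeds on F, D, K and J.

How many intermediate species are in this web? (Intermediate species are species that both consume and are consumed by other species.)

Intermediate species (has both prey and predators): M, L, B, C, A, H, E.
Count: 7.

7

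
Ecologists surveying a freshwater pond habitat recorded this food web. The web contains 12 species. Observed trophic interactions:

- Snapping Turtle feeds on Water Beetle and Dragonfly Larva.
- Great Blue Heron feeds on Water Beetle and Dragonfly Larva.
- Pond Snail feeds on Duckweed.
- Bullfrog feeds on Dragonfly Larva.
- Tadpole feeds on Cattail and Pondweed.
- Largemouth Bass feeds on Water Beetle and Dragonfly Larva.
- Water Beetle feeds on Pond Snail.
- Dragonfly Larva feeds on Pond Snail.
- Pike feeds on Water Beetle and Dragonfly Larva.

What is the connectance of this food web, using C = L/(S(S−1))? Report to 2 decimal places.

C = 0.11

The web has S = 12 species and L = 14 feeding links.
C = L / (S(S−1)) = 14 / 132 = 0.1061 ≈ 0.11.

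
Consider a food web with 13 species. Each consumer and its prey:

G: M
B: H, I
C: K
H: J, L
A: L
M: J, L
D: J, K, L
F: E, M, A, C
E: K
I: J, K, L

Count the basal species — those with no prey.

Basal species (no prey listed): J, K, L.
Count: 3.

3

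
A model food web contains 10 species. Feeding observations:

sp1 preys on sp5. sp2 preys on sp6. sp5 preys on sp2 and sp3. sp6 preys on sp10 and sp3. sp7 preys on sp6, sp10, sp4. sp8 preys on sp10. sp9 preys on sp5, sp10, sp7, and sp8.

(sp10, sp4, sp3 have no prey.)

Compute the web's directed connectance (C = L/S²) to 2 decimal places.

The web has S = 10 species and L = 14 feeding links.
C = L / S² = 14 / 100 = 0.1400 ≈ 0.14.

C = 0.14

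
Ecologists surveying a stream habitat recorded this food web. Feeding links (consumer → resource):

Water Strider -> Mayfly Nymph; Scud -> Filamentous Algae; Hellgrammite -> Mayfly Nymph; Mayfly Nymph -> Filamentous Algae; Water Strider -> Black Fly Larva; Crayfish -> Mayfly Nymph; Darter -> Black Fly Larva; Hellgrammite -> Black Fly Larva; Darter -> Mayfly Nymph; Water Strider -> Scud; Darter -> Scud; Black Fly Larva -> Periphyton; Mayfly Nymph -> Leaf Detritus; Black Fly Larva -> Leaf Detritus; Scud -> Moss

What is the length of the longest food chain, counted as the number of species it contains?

One longest chain: Leaf Detritus → Mayfly Nymph → Crayfish.
It has 3 species and 2 links.

3 species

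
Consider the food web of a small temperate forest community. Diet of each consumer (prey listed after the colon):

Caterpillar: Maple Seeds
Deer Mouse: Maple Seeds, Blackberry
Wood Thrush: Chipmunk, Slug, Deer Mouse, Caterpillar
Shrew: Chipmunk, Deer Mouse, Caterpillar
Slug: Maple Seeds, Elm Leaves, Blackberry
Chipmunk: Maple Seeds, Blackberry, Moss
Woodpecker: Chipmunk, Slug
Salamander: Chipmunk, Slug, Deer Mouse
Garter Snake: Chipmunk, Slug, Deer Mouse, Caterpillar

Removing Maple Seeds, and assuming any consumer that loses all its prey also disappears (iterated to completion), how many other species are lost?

1

Remove Maple Seeds.
Round 1: Caterpillar (all prey gone) → extinct.
No further losses. Total secondary extinctions: 1.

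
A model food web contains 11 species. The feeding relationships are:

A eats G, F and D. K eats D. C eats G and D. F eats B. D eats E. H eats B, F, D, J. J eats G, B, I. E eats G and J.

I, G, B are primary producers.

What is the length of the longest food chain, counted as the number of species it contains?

One longest chain: I → J → E → D → C.
It has 5 species and 4 links.

5 species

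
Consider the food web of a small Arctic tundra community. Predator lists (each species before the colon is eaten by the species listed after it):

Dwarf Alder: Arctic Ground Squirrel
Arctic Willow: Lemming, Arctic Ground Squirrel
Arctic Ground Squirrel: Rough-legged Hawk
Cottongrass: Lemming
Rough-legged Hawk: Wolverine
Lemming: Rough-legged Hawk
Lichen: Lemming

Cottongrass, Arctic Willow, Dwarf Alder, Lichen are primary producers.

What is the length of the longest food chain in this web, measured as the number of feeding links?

One longest chain: Cottongrass → Lemming → Rough-legged Hawk → Wolverine.
It has 4 species and 3 links.

3 links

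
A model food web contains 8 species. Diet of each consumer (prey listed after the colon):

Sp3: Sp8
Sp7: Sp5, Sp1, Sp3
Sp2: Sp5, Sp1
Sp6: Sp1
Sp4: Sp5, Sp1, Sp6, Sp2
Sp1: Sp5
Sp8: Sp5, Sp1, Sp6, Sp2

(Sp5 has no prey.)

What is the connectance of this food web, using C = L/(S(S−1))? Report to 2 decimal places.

C = 0.29

The web has S = 8 species and L = 16 feeding links.
C = L / (S(S−1)) = 16 / 56 = 0.2857 ≈ 0.29.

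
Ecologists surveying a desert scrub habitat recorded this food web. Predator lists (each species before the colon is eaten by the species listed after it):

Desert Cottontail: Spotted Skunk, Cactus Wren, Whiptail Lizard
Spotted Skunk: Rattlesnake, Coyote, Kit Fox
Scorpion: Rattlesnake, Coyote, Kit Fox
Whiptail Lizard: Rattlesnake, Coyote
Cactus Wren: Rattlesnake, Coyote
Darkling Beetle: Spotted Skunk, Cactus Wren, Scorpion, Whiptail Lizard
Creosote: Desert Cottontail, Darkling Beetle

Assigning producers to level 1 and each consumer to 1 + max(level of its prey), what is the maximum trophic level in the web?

Producers (level 1): Creosote.
Creosote → Desert Cottontail → Spotted Skunk → Rattlesnake gives Rattlesnake level 4.
No species has a prey at level 4, so no species reaches level 5.

4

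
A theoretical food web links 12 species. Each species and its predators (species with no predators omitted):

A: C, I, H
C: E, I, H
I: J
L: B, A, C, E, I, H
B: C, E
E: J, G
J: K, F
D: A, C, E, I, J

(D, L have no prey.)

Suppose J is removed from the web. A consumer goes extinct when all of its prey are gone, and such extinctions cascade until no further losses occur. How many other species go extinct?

2

Remove J.
Round 1: K (all prey gone), F (all prey gone) → extinct.
No further losses. Total secondary extinctions: 2.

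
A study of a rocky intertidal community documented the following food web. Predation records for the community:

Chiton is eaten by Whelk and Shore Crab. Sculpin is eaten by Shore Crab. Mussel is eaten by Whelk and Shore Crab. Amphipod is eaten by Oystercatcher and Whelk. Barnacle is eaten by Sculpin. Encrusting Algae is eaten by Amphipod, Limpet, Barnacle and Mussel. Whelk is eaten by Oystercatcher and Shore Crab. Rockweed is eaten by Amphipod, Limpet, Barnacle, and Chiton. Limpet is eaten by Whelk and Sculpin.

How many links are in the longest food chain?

3 links

One longest chain: Encrusting Algae → Barnacle → Sculpin → Shore Crab.
It has 4 species and 3 links.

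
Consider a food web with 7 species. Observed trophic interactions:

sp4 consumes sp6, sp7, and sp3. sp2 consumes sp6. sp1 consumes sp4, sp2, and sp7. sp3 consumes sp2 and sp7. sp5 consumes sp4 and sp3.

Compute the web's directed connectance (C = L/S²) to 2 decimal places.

C = 0.22

The web has S = 7 species and L = 11 feeding links.
C = L / S² = 11 / 49 = 0.2245 ≈ 0.22.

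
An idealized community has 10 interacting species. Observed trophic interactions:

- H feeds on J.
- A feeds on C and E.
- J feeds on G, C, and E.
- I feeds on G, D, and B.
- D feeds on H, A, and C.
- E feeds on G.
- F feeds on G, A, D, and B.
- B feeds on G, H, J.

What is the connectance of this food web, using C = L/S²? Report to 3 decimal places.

The web has S = 10 species and L = 20 feeding links.
C = L / S² = 20 / 100 = 0.2000 ≈ 0.200.

C = 0.200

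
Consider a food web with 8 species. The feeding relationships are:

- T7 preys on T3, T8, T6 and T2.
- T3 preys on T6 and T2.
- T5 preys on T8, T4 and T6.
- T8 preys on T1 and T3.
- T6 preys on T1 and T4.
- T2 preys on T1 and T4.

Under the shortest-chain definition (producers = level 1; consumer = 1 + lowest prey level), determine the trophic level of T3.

T4 is a producer → level 1.
T6 eats T4 → level 2.
T3 eats T6 → level 3.
No prey of T3 is below level 2, so 3 is the minimum.

Trophic level 3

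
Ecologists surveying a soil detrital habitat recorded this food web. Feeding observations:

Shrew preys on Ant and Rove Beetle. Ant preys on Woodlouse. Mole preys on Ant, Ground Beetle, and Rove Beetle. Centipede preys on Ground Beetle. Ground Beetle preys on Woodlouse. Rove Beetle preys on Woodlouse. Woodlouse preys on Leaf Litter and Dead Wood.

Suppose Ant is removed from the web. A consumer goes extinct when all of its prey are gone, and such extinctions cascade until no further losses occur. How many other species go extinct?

0

Remove Ant.
Every predator of it retains at least one other prey: Shrew still has Rove Beetle; Mole still has Rove Beetle, Ground Beetle.
No consumer loses all prey, so no secondary extinctions occur.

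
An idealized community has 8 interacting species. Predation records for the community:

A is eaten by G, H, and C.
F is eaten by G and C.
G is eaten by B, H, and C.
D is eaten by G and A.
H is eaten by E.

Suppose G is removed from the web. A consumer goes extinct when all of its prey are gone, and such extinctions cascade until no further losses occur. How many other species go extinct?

Remove G.
Round 1: B (all prey gone) → extinct.
No further losses. Total secondary extinctions: 1.

1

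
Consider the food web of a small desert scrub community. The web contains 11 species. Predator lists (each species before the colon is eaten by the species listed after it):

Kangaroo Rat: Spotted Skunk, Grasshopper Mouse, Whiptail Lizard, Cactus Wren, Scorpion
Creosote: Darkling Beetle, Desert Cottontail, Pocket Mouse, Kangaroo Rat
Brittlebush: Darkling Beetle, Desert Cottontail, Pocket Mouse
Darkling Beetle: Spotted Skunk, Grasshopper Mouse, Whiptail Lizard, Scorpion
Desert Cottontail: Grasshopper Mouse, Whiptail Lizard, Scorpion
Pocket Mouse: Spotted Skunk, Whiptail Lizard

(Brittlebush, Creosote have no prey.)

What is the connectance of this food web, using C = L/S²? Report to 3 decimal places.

The web has S = 11 species and L = 21 feeding links.
C = L / S² = 21 / 121 = 0.1736 ≈ 0.174.

C = 0.174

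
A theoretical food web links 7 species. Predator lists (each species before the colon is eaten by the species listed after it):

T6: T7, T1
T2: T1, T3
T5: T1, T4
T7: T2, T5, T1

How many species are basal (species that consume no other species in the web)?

Basal species (no prey listed): T6.
Count: 1.

1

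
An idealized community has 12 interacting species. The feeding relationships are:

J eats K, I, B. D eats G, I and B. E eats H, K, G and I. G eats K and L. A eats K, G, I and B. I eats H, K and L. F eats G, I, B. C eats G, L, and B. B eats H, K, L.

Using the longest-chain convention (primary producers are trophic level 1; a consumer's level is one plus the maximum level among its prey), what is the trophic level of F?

K is a producer → level 1.
G eats K (level 1); other prey at levels: L 1 → level 2.
F eats G (level 2); other prey at levels: B 2, I 2 → level 3.

Trophic level 3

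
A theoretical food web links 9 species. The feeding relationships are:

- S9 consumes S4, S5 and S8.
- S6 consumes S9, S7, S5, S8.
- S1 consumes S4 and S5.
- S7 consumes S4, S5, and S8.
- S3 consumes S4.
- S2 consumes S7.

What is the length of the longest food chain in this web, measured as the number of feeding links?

2 links

One longest chain: S5 → S7 → S2.
It has 3 species and 2 links.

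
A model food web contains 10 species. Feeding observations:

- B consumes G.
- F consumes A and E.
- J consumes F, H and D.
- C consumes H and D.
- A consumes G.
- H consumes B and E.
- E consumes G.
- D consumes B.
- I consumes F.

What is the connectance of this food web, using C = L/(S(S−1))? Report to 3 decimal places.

The web has S = 10 species and L = 14 feeding links.
C = L / (S(S−1)) = 14 / 90 = 0.1556 ≈ 0.156.

C = 0.156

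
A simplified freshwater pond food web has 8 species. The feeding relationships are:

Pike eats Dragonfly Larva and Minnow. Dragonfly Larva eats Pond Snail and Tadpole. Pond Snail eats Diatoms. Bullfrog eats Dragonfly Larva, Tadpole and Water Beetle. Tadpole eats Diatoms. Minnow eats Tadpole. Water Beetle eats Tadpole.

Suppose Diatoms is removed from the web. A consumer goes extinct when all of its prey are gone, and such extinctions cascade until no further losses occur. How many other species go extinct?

7

Remove Diatoms.
Round 1: Pond Snail (all prey gone), Tadpole (all prey gone) → extinct.
Round 2: Dragonfly Larva (all prey gone), Minnow (all prey gone), Water Beetle (all prey gone) → extinct.
Round 3: Pike (all prey gone), Bullfrog (all prey gone) → extinct.
No further losses. Total secondary extinctions: 7.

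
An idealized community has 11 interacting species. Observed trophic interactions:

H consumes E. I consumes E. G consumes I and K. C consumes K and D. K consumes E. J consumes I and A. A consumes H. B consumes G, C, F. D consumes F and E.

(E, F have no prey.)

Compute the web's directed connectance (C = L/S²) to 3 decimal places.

The web has S = 11 species and L = 15 feeding links.
C = L / S² = 15 / 121 = 0.1240 ≈ 0.124.

C = 0.124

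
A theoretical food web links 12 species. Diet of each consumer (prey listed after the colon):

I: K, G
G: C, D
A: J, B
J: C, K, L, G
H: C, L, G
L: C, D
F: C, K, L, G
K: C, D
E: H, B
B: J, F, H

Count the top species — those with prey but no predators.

Top species (has prey, but nothing eats it): I, A, E.
Count: 3.

3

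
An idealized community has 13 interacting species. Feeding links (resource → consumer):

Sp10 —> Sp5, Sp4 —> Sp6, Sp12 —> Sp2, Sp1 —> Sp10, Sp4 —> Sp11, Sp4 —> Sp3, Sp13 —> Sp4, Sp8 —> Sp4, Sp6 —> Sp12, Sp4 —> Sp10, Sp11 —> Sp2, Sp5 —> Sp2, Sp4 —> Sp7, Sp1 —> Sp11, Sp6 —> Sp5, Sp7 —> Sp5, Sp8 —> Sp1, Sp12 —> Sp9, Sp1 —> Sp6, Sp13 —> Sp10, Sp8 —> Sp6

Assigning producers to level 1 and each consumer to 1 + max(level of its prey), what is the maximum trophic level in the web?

5

Producers (level 1): Sp13, Sp8.
Sp13 → Sp4 → Sp7 → Sp5 → Sp2 gives Sp2 level 5.
No species has a prey at level 5, so no species reaches level 6.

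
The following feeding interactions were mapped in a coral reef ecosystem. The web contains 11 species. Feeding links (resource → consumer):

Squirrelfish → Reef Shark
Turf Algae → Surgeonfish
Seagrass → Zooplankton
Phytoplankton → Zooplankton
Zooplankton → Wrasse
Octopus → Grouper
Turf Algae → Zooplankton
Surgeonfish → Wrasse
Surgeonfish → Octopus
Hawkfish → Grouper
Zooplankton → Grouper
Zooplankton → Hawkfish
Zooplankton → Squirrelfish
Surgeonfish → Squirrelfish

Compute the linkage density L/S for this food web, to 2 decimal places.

There are L = 14 links among S = 11 species.
L/S = 14/11 = 1.2727 ≈ 1.27.

L/S = 1.27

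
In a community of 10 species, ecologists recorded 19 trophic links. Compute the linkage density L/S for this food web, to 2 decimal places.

There are L = 19 links among S = 10 species.
L/S = 19/10 = 1.9000 ≈ 1.90.

L/S = 1.90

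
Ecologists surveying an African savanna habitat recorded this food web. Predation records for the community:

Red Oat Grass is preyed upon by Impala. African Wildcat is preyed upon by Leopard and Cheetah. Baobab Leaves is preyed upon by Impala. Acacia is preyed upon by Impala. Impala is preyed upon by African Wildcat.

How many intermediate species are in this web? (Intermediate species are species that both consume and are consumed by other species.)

2

Intermediate species (has both prey and predators): Impala, African Wildcat.
Count: 2.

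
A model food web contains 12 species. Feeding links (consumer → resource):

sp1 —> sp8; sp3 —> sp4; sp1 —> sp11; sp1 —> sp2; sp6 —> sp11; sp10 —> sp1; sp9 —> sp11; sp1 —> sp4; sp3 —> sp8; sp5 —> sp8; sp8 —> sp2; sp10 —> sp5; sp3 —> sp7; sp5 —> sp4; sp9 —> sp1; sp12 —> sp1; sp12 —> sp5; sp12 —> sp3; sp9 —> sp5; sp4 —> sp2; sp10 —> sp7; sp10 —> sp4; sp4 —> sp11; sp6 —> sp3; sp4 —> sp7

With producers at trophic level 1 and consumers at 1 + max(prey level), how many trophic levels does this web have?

4

Producers (level 1): sp2, sp11, sp7.
sp2 → sp8 → sp3 → sp6 gives sp6 level 4.
No species has a prey at level 4, so no species reaches level 5.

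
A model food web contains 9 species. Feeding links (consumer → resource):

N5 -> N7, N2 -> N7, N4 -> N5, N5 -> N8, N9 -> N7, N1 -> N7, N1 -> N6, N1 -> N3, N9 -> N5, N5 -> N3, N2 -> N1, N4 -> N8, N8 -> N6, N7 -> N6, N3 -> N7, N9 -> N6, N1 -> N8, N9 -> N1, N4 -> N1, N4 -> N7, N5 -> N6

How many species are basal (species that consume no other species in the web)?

Basal species (no prey listed): N6.
Count: 1.

1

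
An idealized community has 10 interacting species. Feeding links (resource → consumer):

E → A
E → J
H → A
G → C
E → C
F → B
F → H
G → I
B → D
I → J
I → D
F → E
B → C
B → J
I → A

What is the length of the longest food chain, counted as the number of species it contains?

3 species

One longest chain: F → E → C.
It has 3 species and 2 links.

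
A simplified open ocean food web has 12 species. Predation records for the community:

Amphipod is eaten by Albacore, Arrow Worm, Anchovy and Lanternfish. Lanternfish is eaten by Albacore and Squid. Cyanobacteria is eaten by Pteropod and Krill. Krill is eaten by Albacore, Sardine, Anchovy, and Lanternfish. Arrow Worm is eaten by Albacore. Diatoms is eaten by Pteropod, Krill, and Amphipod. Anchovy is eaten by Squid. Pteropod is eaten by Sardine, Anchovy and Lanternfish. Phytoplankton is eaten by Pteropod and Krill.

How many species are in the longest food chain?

One longest chain: Diatoms → Amphipod → Lanternfish → Albacore.
It has 4 species and 3 links.

4 species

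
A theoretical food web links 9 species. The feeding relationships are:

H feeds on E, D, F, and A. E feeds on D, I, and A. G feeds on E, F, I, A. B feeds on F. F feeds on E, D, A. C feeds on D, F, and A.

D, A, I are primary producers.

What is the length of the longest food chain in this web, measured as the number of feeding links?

One longest chain: D → E → F → H.
It has 4 species and 3 links.

3 links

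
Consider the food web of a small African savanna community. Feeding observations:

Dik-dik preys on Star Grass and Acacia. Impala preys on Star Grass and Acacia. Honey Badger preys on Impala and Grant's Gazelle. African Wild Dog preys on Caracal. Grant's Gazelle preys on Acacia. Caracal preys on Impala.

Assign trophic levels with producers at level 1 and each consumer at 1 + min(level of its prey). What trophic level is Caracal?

Star Grass is a producer → level 1.
Impala eats Star Grass → level 2.
Caracal eats Impala → level 3.
No prey of Caracal is below level 2, so 3 is the minimum.

Trophic level 3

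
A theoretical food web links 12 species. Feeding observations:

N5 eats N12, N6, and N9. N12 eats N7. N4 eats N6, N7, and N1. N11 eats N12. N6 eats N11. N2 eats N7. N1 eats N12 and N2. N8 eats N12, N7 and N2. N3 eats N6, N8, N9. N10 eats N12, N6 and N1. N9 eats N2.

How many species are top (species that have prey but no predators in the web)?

4

Top species (has prey, but nothing eats it): N3, N4, N5, N10.
Count: 4.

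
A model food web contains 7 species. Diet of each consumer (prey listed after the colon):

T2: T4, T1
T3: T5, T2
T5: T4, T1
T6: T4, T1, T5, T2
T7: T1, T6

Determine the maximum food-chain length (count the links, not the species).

One longest chain: T4 → T5 → T6 → T7.
It has 4 species and 3 links.

3 links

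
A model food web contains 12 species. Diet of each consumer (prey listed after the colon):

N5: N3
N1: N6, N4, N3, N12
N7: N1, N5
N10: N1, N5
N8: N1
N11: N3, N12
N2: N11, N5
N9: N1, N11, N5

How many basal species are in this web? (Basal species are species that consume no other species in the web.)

Basal species (no prey listed): N6, N4, N3, N12.
Count: 4.

4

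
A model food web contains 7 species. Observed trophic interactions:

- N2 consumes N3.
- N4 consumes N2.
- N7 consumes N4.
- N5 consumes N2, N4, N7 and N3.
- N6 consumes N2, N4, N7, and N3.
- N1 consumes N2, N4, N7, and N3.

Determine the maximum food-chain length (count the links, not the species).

4 links

One longest chain: N3 → N2 → N4 → N7 → N5.
It has 5 species and 4 links.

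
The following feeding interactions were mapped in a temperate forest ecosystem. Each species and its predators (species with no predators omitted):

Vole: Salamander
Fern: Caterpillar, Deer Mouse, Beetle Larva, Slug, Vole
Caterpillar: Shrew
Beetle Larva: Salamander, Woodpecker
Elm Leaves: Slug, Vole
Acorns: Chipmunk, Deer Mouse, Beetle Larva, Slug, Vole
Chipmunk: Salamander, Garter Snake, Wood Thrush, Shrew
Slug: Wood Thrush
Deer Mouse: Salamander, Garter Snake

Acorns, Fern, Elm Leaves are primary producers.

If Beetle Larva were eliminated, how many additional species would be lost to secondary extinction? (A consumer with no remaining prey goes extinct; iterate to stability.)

Remove Beetle Larva.
Round 1: Woodpecker (all prey gone) → extinct.
No further losses. Total secondary extinctions: 1.

1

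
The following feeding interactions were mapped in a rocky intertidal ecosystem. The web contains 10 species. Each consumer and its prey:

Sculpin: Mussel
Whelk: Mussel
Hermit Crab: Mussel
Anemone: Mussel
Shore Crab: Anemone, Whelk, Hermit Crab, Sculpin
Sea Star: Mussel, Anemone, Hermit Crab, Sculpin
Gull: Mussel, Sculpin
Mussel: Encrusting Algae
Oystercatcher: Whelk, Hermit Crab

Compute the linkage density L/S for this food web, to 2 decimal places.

There are L = 17 links among S = 10 species.
L/S = 17/10 = 1.7000 ≈ 1.70.

L/S = 1.70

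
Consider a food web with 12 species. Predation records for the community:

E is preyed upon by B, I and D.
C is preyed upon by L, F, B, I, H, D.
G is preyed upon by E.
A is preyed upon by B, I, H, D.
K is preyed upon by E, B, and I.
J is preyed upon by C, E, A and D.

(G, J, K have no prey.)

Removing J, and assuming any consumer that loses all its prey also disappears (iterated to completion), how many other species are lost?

5

Remove J.
Round 1: C (all prey gone), A (all prey gone) → extinct.
Round 2: L (all prey gone), H (all prey gone), F (all prey gone) → extinct.
No further losses. Total secondary extinctions: 5.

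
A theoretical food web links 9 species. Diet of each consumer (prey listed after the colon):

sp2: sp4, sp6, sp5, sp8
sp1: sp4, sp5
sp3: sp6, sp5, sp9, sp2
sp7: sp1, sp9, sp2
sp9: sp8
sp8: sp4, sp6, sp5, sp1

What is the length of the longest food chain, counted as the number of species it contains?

One longest chain: sp4 → sp1 → sp8 → sp9 → sp3.
It has 5 species and 4 links.

5 species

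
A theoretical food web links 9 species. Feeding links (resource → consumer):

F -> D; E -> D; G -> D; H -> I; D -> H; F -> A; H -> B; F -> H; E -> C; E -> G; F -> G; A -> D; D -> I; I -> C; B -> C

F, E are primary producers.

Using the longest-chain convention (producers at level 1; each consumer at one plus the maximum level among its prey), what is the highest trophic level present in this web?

6

Producers (level 1): F, E.
F → A → D → H → I → C gives C level 6.
No species has a prey at level 6, so no species reaches level 7.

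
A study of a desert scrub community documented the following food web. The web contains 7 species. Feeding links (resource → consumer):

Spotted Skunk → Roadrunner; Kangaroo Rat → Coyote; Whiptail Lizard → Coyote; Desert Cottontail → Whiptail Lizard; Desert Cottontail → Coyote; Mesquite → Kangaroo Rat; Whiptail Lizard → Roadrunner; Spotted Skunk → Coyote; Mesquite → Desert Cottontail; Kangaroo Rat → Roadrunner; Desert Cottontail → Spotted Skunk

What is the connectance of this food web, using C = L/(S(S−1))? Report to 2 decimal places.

The web has S = 7 species and L = 11 feeding links.
C = L / (S(S−1)) = 11 / 42 = 0.2619 ≈ 0.26.

C = 0.26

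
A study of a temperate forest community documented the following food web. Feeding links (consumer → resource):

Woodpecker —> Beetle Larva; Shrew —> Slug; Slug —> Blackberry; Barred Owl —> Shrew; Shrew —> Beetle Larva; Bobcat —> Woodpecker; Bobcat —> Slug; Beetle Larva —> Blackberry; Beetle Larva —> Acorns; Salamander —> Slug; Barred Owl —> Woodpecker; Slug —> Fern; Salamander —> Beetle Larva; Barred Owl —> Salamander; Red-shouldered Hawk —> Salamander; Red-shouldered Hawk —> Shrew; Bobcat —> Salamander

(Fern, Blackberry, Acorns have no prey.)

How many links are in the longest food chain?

3 links

One longest chain: Blackberry → Beetle Larva → Woodpecker → Bobcat.
It has 4 species and 3 links.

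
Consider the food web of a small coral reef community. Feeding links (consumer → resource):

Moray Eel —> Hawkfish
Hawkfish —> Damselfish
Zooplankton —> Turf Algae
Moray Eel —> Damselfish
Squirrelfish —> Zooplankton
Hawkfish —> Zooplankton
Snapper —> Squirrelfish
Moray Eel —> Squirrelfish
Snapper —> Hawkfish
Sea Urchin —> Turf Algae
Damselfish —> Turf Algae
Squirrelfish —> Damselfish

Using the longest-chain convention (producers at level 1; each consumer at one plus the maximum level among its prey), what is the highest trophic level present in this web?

Producers (level 1): Turf Algae.
Turf Algae → Damselfish → Hawkfish → Snapper gives Snapper level 4.
No species has a prey at level 4, so no species reaches level 5.

4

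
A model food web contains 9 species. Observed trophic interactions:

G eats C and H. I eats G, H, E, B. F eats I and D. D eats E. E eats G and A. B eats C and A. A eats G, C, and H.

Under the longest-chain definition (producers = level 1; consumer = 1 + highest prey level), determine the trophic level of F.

Trophic level 6

H is a producer → level 1.
G eats H (level 1); other prey at levels: C 1 → level 2.
A eats G (level 2); other prey at levels: H 1, C 1 → level 3.
B eats A (level 3); other prey at levels: C 1 → level 4.
I eats B (level 4); other prey at levels: H 1, G 2, E 4 → level 5.
F eats I (level 5); other prey at levels: D 5 → level 6.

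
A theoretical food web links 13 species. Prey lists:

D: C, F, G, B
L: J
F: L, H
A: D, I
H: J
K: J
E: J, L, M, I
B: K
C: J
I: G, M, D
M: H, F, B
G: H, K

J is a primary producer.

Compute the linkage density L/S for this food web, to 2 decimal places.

There are L = 25 links among S = 13 species.
L/S = 25/13 = 1.9231 ≈ 1.92.

L/S = 1.92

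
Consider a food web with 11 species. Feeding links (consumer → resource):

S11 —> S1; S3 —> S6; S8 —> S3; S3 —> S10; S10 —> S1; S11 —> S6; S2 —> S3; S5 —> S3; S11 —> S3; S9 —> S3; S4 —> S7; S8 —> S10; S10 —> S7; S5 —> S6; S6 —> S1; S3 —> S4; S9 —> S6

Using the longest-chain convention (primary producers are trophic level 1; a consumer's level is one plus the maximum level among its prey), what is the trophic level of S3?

Trophic level 3

S1 is a producer → level 1.
S6 eats S1 → level 2.
S3 eats S6 (level 2); other prey at levels: S10 2, S4 2 → level 3.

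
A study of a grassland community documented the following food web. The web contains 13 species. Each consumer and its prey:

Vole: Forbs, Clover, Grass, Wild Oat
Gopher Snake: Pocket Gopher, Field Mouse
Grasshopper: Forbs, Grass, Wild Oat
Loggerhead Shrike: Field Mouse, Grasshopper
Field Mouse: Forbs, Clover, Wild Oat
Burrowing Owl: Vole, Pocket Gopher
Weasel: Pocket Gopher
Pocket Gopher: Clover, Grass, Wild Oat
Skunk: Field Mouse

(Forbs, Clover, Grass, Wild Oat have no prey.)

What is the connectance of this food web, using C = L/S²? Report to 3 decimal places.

The web has S = 13 species and L = 21 feeding links.
C = L / S² = 21 / 169 = 0.1243 ≈ 0.124.

C = 0.124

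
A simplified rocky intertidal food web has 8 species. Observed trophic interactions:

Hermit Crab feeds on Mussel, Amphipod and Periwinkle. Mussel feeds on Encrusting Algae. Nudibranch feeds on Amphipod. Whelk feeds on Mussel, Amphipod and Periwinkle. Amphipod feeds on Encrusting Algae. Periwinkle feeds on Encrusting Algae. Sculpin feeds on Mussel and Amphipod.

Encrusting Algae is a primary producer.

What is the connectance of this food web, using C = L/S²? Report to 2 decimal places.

The web has S = 8 species and L = 12 feeding links.
C = L / S² = 12 / 64 = 0.1875 ≈ 0.19.

C = 0.19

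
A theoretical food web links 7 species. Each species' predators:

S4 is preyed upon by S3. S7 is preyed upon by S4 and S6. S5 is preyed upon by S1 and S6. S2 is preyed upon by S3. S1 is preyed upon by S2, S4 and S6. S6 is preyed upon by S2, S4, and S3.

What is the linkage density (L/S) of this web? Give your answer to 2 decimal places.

L/S = 1.71

There are L = 12 links among S = 7 species.
L/S = 12/7 = 1.7143 ≈ 1.71.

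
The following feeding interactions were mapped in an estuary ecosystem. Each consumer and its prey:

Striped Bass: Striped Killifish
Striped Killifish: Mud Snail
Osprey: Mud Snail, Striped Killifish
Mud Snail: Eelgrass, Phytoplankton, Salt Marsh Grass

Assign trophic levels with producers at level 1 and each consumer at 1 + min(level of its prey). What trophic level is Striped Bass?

Trophic level 4

Eelgrass is a producer → level 1.
Mud Snail eats Eelgrass → level 2.
Striped Killifish eats Mud Snail → level 3.
Striped Bass eats Striped Killifish → level 4.
No prey of Striped Bass is below level 3, so 4 is the minimum.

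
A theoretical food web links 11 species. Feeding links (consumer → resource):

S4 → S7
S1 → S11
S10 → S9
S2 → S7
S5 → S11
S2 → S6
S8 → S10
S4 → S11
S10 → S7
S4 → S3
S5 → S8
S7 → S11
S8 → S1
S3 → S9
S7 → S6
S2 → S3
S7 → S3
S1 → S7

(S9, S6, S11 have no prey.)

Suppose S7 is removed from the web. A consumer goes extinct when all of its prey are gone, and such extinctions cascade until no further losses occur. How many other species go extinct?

0

Remove S7.
Every predator of it retains at least one other prey: S4 still has S11, S3; S10 still has S9; S2 still has S6, S3; S1 still has S11.
No consumer loses all prey, so no secondary extinctions occur.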